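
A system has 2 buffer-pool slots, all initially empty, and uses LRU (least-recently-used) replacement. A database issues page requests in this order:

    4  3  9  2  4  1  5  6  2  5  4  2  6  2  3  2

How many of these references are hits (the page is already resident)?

2

4 → miss, frames (4)
3 → miss, frames (4 3)
9 → miss, evict 4, frames (3 9)
2 → miss, evict 3, frames (9 2)
4 → miss, evict 9, frames (2 4)
1 → miss, evict 2, frames (4 1)
5 → miss, evict 4, frames (1 5)
6 → miss, evict 1, frames (5 6)
2 → miss, evict 5, frames (6 2)
5 → miss, evict 6, frames (2 5)
4 → miss, evict 2, frames (5 4)
2 → miss, evict 5, frames (4 2)
6 → miss, evict 4, frames (2 6)
2 → hit
3 → miss, evict 6, frames (2 3)
2 → hit
Hits: 2.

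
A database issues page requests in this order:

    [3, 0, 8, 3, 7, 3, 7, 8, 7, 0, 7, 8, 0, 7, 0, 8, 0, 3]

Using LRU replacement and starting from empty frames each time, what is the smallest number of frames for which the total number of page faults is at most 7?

3

f=1: 18 faults
f=2: 12 faults
f=3: 6 faults
f=4: 4 faults
Smallest f with faults ≤ 7 is 3.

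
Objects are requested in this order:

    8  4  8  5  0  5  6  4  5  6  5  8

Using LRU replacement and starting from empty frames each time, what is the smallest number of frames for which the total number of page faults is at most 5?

f=1: 12 faults
f=2: 9 faults
f=3: 7 faults
f=4: 7 faults
f=5: 5 faults
Smallest f with faults ≤ 5 is 5.

5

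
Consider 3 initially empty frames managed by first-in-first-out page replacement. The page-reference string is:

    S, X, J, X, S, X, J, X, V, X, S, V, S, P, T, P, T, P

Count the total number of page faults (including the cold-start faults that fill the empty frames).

7

S: fault, frames (S)
X: fault, frames (S X)
J: fault, frames (S X J)
X: hit
S: hit
X: hit
J: hit
X: hit
V: fault, evict S, frames (X J V)
X: hit
S: fault, evict X, frames (J V S)
V: hit
S: hit
P: fault, evict J, frames (V S P)
T: fault, evict V, frames (S P T)
P: hit
T: hit
P: hit
Page faults: 7.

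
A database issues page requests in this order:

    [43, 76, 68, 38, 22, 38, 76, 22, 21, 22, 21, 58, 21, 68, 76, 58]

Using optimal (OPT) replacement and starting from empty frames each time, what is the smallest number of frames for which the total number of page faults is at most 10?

2

f=1: 16 faults
f=2: 10 faults
f=3: 8 faults
f=4: 7 faults
f=5: 7 faults
f=6: 7 faults
f=7: 7 faults
Smallest f with faults ≤ 10 is 2.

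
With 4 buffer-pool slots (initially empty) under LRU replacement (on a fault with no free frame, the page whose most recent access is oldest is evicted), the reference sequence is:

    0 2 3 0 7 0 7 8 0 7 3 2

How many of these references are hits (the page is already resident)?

0: miss, frames [0]
2: miss, frames [0, 2]
3: miss, frames [0, 2, 3]
0: hit
7: miss, frames [2, 3, 0, 7]
0: hit
7: hit
8: miss, evict 2, frames [3, 0, 7, 8]
0: hit
7: hit
3: hit
2: miss, evict 8, frames [0, 7, 3, 2]
Hits: 6.

6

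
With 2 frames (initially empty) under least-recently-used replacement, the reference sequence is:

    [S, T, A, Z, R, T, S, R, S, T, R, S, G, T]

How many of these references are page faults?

13

S: miss, frames {S}
T: miss, frames {S,T}
A: miss, evict S, frames {T,A}
Z: miss, evict T, frames {A,Z}
R: miss, evict A, frames {Z,R}
T: miss, evict Z, frames {R,T}
S: miss, evict R, frames {T,S}
R: miss, evict T, frames {S,R}
S: hit
T: miss, evict R, frames {S,T}
R: miss, evict S, frames {T,R}
S: miss, evict T, frames {R,S}
G: miss, evict R, frames {S,G}
T: miss, evict S, frames {G,T}
Page faults: 13.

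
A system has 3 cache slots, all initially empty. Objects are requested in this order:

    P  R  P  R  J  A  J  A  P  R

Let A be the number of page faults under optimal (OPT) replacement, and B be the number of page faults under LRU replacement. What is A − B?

-1

Under OPT: F F . . F F . . . F → 5 faults.
Under LRU: F F . . F F . . F F → 6 faults.
A − B = 5 − 6 = -1.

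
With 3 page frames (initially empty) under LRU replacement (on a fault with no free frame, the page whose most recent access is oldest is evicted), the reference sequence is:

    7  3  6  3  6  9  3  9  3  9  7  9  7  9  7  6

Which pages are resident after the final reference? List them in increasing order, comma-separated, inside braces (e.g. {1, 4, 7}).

7: miss, frames [7]
3: miss, frames [7, 3]
6: miss, frames [7, 3, 6]
3: hit
6: hit
9: miss, evict 7, frames [3, 6, 9]
3: hit
9: hit
3: hit
9: hit
7: miss, evict 6, frames [3, 9, 7]
9: hit
7: hit
9: hit
7: hit
6: miss, evict 3, frames [9, 7, 6]

{6, 7, 9}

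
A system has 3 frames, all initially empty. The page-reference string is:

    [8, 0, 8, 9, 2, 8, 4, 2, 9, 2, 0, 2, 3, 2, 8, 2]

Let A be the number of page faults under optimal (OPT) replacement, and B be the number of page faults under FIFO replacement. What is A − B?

-4

Under OPT: F F . F F . F . . . F . F . F . → 8 faults.
Under FIFO: F F . F F F F . F F F . F . F F → 12 faults.
A − B = 8 − 12 = -4.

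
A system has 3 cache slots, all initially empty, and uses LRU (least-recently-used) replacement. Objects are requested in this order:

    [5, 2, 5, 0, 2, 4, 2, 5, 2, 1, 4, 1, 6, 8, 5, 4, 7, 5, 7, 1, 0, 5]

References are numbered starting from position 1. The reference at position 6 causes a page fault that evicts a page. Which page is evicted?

pos 1: 5 → miss, frames [5]
pos 2: 2 → miss, frames [5, 2]
pos 3: 5 → hit
pos 4: 0 → miss, frames [2, 5, 0]
pos 5: 2 → hit
pos 6: 4 → miss, evict 5, frames [0, 2, 4]
At position 6, page 5 is evicted.

5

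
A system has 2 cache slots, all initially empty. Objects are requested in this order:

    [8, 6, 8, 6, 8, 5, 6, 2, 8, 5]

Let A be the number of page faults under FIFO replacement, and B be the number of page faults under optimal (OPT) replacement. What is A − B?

Under FIFO: F F . . . F . F F F → 6 faults.
Under OPT: F F . . . F . F F . → 5 faults.
A − B = 6 − 5 = 1.

1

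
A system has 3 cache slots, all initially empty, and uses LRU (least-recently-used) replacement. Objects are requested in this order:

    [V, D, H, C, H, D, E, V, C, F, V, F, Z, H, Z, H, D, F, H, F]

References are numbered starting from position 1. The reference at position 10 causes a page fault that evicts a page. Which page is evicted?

pos 1: V -> fault, frames (V)
pos 2: D -> fault, frames (V D)
pos 3: H -> fault, frames (V D H)
pos 4: C -> fault, evict V, frames (D H C)
pos 5: H -> hit
pos 6: D -> hit
pos 7: E -> fault, evict C, frames (H D E)
pos 8: V -> fault, evict H, frames (D E V)
pos 9: C -> fault, evict D, frames (E V C)
pos 10: F -> fault, evict E, frames (V C F)
At position 10, page E is evicted.

E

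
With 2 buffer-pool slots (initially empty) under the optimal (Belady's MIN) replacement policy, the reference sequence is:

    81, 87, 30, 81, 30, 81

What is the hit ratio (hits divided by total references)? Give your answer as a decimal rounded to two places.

81 -> fault, frames [81]
87 -> fault, frames [81, 87]
30 -> fault, evict 87, frames [81, 30]
81 -> hit
30 -> hit
81 -> hit
Hits: 3 of 6 references → 3/6 = 0.5000.

0.50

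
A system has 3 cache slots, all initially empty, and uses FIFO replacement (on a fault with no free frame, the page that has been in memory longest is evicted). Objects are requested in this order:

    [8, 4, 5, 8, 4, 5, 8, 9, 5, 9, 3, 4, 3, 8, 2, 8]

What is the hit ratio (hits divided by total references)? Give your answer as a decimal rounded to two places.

0.50

8 -> miss, frames (8)
4 -> miss, frames (8 4)
5 -> miss, frames (8 4 5)
8 -> hit
4 -> hit
5 -> hit
8 -> hit
9 -> miss, evict 8, frames (4 5 9)
5 -> hit
9 -> hit
3 -> miss, evict 4, frames (5 9 3)
4 -> miss, evict 5, frames (9 3 4)
3 -> hit
8 -> miss, evict 9, frames (3 4 8)
2 -> miss, evict 3, frames (4 8 2)
8 -> hit
Hits: 8 of 16 references → 8/16 = 0.5000.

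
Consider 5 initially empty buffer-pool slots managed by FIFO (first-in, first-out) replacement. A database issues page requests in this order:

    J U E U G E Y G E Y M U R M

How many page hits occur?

J -> fault, frames [J]
U -> fault, frames [J, U]
E -> fault, frames [J, U, E]
U -> hit
G -> fault, frames [J, U, E, G]
E -> hit
Y -> fault, frames [J, U, E, G, Y]
G -> hit
E -> hit
Y -> hit
M -> fault, evict J, frames [U, E, G, Y, M]
U -> hit
R -> fault, evict U, frames [E, G, Y, M, R]
M -> hit
Hits: 7.

7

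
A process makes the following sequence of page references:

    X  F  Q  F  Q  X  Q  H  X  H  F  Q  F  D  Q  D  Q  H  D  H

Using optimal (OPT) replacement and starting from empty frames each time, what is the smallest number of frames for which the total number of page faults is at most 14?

f=1: 20 faults
f=2: 9 faults
f=3: 6 faults
f=4: 5 faults
f=5: 5 faults
Smallest f with faults ≤ 14 is 2.

2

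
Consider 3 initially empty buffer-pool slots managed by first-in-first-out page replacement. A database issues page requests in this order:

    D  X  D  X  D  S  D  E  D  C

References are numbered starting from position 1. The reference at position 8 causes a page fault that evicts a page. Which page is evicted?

D

pos 1: D: fault, frames [D]
pos 2: X: fault, frames [D, X]
pos 3: D: hit
pos 4: X: hit
pos 5: D: hit
pos 6: S: fault, frames [D, X, S]
pos 7: D: hit
pos 8: E: fault, evict D, frames [X, S, E]
At position 8, page D is evicted.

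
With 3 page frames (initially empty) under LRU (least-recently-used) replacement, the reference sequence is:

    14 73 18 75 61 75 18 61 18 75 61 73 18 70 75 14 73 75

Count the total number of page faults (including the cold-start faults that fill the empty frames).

11

14 -> fault, frames {14}
73 -> fault, frames {14,73}
18 -> fault, frames {14,73,18}
75 -> fault, evict 14, frames {73,18,75}
61 -> fault, evict 73, frames {18,75,61}
75 -> hit
18 -> hit
61 -> hit
18 -> hit
75 -> hit
61 -> hit
73 -> fault, evict 18, frames {75,61,73}
18 -> fault, evict 75, frames {61,73,18}
70 -> fault, evict 61, frames {73,18,70}
75 -> fault, evict 73, frames {18,70,75}
14 -> fault, evict 18, frames {70,75,14}
73 -> fault, evict 70, frames {75,14,73}
75 -> hit
Page faults: 11.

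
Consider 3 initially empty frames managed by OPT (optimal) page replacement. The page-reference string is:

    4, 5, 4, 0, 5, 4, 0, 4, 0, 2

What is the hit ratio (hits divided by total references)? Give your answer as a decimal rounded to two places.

4 → miss, frames {4}
5 → miss, frames {4,5}
4 → hit
0 → miss, frames {4,5,0}
5 → hit
4 → hit
0 → hit
4 → hit
0 → hit
2 → miss, evict 0, frames {4,5,2}
Hits: 6 of 10 references → 6/10 = 0.6000.

0.60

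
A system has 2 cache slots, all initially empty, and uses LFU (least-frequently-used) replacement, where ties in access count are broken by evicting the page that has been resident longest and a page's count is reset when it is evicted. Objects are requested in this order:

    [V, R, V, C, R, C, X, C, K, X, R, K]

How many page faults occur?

11

V → fault, frames [V]
R → fault, frames [V, R]
V → hit
C → fault, evict R, frames [V, C]
R → fault, evict C, frames [V, R]
C → fault, evict R, frames [V, C]
X → fault, evict C, frames [V, X]
C → fault, evict X, frames [V, C]
K → fault, evict C, frames [V, K]
X → fault, evict K, frames [V, X]
R → fault, evict X, frames [V, R]
K → fault, evict R, frames [V, K]
Page faults: 11.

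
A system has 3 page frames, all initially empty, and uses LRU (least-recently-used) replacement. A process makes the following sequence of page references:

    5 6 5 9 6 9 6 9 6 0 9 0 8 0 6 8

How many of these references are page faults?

5 → miss, frames {5}
6 → miss, frames {5,6}
5 → hit
9 → miss, frames {6,5,9}
6 → hit
9 → hit
6 → hit
9 → hit
6 → hit
0 → miss, evict 5, frames {9,6,0}
9 → hit
0 → hit
8 → miss, evict 6, frames {9,0,8}
0 → hit
6 → miss, evict 9, frames {8,0,6}
8 → hit
Page faults: 6.

6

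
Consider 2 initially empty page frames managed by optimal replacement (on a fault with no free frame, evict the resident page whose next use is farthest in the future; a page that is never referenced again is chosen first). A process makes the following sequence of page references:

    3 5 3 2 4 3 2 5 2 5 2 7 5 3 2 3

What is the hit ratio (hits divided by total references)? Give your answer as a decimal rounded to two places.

3: fault, frames (3)
5: fault, frames (3 5)
3: hit
2: fault, evict 5, frames (3 2)
4: fault, evict 2, frames (3 4)
3: hit
2: fault, evict 4, frames (3 2)
5: fault, evict 3, frames (2 5)
2: hit
5: hit
2: hit
7: fault, evict 2, frames (5 7)
5: hit
3: fault, evict 7, frames (5 3)
2: fault, evict 5, frames (3 2)
3: hit
Hits: 7 of 16 references → 7/16 = 0.4375.

0.44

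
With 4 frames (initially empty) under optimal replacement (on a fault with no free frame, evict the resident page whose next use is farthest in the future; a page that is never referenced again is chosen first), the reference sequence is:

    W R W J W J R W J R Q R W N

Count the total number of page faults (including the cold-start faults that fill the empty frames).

W -> miss, frames [W]
R -> miss, frames [W, R]
W -> hit
J -> miss, frames [W, R, J]
W -> hit
J -> hit
R -> hit
W -> hit
J -> hit
R -> hit
Q -> miss, frames [W, R, J, Q]
R -> hit
W -> hit
N -> miss, evict Q, frames [W, R, J, N]
Page faults: 5.

5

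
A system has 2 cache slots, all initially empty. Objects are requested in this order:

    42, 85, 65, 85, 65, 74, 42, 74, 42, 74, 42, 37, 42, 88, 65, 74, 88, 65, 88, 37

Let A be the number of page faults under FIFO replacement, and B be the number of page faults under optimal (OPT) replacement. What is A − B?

Under FIFO: F F F . . F F . . . . F . F F F F F . F → 12 faults.
Under OPT: F F F . . F F . . . . F . F F F . F . F → 11 faults.
A − B = 12 − 11 = 1.

1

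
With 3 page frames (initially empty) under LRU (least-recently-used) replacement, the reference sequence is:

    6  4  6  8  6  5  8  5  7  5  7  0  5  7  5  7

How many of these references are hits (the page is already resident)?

6: miss, frames [6]
4: miss, frames [6, 4]
6: hit
8: miss, frames [4, 6, 8]
6: hit
5: miss, evict 4, frames [8, 6, 5]
8: hit
5: hit
7: miss, evict 6, frames [8, 5, 7]
5: hit
7: hit
0: miss, evict 8, frames [5, 7, 0]
5: hit
7: hit
5: hit
7: hit
Hits: 10.

10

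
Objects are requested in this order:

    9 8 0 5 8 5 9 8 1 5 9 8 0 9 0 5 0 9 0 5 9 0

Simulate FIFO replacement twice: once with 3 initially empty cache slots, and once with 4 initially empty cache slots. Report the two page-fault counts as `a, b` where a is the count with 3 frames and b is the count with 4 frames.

13, 9

3 frames: F F F F . . F F F F F F F . . F . F . . . . → 13 faults.
4 frames: F F F F . . . . F . F F F . . F . . . . . . → 9 faults.
9 < 13: adding a frame reduced faults, as is typical.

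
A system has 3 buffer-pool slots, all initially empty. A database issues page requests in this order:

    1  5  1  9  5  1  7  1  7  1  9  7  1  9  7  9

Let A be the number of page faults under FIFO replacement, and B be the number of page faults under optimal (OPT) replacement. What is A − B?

1

Under FIFO: F F . F . . F F . . . . . . . . → 5 faults.
Under OPT: F F . F . . F . . . . . . . . . → 4 faults.
A − B = 5 − 4 = 1.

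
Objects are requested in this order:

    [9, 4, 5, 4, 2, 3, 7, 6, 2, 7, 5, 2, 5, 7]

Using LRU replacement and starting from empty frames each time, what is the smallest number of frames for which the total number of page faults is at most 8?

f=1: 14 faults
f=2: 12 faults
f=3: 9 faults
f=4: 8 faults
f=5: 8 faults
f=6: 7 faults
f=7: 7 faults
Smallest f with faults ≤ 8 is 4.

4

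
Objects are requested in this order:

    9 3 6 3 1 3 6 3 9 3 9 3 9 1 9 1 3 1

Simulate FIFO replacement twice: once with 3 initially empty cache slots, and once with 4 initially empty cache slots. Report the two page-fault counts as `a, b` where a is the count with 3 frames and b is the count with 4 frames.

3 frames: F F F . F . . . F F . . . . . . . . → 6 faults.
4 frames: F F F . F . . . . . . . . . . . . . → 4 faults.
4 < 6: adding a frame reduced faults, as is typical.

6, 4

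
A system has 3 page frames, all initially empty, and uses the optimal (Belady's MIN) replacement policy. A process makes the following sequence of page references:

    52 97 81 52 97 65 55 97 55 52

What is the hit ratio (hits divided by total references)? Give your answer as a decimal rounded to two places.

0.50

52: miss, frames {52}
97: miss, frames {52,97}
81: miss, frames {52,97,81}
52: hit
97: hit
65: miss, evict 81, frames {52,97,65}
55: miss, evict 65, frames {52,97,55}
97: hit
55: hit
52: hit
Hits: 5 of 10 references → 5/10 = 0.5000.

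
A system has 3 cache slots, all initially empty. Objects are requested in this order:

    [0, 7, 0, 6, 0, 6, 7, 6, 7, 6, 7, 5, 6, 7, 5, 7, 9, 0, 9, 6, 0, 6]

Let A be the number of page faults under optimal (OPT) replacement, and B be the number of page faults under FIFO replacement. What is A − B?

-1

Under OPT: F F . F . . . . . . . F . . . . F F . . . . → 6 faults.
Under FIFO: F F . F . . . . . . . F . . . . F F . F . . → 7 faults.
A − B = 6 − 7 = -1.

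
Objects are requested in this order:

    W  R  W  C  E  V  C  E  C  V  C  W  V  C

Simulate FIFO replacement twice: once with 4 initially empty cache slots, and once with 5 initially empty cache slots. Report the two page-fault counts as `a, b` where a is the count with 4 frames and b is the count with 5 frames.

4 frames: F F . F F F . . . . . F . . → 6 faults.
5 frames: F F . F F F . . . . . . . . → 5 faults.
5 < 6: adding a frame reduced faults, as is typical.

6, 5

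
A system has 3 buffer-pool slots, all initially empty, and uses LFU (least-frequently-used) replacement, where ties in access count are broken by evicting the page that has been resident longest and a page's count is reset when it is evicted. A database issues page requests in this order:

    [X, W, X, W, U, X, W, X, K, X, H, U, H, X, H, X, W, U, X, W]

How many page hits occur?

12

X -> fault, frames (X)
W -> fault, frames (X W)
X -> hit
W -> hit
U -> fault, frames (X W U)
X -> hit
W -> hit
X -> hit
K -> fault, evict U, frames (X W K)
X -> hit
H -> fault, evict K, frames (X W H)
U -> fault, evict H, frames (X W U)
H -> fault, evict U, frames (X W H)
X -> hit
H -> hit
X -> hit
W -> hit
U -> fault, evict H, frames (X W U)
X -> hit
W -> hit
Hits: 12.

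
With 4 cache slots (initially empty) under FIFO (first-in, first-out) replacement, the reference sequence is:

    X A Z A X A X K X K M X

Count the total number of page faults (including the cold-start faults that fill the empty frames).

6

X -> miss, frames {X}
A -> miss, frames {X,A}
Z -> miss, frames {X,A,Z}
A -> hit
X -> hit
A -> hit
X -> hit
K -> miss, frames {X,A,Z,K}
X -> hit
K -> hit
M -> miss, evict X, frames {A,Z,K,M}
X -> miss, evict A, frames {Z,K,M,X}
Page faults: 6.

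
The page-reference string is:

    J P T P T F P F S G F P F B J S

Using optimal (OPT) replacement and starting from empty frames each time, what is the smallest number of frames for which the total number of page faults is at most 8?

4

f=1: 16 faults
f=2: 10 faults
f=3: 9 faults
f=4: 8 faults
f=5: 7 faults
f=6: 7 faults
f=7: 7 faults
Smallest f with faults ≤ 8 is 4.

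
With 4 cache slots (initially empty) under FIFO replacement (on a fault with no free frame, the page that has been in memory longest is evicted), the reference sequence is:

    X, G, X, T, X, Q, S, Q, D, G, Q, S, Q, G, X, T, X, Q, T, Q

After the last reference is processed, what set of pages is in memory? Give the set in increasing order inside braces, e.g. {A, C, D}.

X → miss, frames [X]
G → miss, frames [X, G]
X → hit
T → miss, frames [X, G, T]
X → hit
Q → miss, frames [X, G, T, Q]
S → miss, evict X, frames [G, T, Q, S]
Q → hit
D → miss, evict G, frames [T, Q, S, D]
G → miss, evict T, frames [Q, S, D, G]
Q → hit
S → hit
Q → hit
G → hit
X → miss, evict Q, frames [S, D, G, X]
T → miss, evict S, frames [D, G, X, T]
X → hit
Q → miss, evict D, frames [G, X, T, Q]
T → hit
Q → hit

{G, Q, T, X}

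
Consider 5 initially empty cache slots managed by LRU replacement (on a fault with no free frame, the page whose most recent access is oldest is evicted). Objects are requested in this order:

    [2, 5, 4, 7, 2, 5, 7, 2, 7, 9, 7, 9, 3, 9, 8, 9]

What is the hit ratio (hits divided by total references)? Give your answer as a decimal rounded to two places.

2: fault, frames [2]
5: fault, frames [2, 5]
4: fault, frames [2, 5, 4]
7: fault, frames [2, 5, 4, 7]
2: hit
5: hit
7: hit
2: hit
7: hit
9: fault, frames [4, 5, 2, 7, 9]
7: hit
9: hit
3: fault, evict 4, frames [5, 2, 7, 9, 3]
9: hit
8: fault, evict 5, frames [2, 7, 3, 9, 8]
9: hit
Hits: 9 of 16 references → 9/16 = 0.5625.

0.56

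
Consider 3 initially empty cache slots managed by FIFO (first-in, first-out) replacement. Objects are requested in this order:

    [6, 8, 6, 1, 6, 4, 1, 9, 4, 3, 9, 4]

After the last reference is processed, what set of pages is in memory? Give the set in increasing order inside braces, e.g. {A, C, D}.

6: miss, frames [6]
8: miss, frames [6, 8]
6: hit
1: miss, frames [6, 8, 1]
6: hit
4: miss, evict 6, frames [8, 1, 4]
1: hit
9: miss, evict 8, frames [1, 4, 9]
4: hit
3: miss, evict 1, frames [4, 9, 3]
9: hit
4: hit

{3, 4, 9}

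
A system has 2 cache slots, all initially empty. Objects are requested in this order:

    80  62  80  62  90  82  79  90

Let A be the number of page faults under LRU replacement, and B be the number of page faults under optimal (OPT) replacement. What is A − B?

1

Under LRU: F F . . F F F F → 6 faults.
Under OPT: F F . . F F F . → 5 faults.
A − B = 6 − 5 = 1.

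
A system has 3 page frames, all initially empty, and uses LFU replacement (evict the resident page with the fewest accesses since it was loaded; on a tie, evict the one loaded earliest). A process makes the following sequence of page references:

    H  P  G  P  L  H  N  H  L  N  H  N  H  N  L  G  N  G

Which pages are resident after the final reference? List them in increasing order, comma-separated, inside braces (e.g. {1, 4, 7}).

{G, H, N}

H: miss, frames [H]
P: miss, frames [H, P]
G: miss, frames [H, P, G]
P: hit
L: miss, evict H, frames [P, G, L]
H: miss, evict G, frames [P, L, H]
N: miss, evict L, frames [P, H, N]
H: hit
L: miss, evict N, frames [P, H, L]
N: miss, evict L, frames [P, H, N]
H: hit
N: hit
H: hit
N: hit
L: miss, evict P, frames [H, N, L]
G: miss, evict L, frames [H, N, G]
N: hit
G: hit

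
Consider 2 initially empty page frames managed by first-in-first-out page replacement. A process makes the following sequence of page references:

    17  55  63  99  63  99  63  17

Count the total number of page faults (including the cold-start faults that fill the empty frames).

17 -> fault, frames {17}
55 -> fault, frames {17,55}
63 -> fault, evict 17, frames {55,63}
99 -> fault, evict 55, frames {63,99}
63 -> hit
99 -> hit
63 -> hit
17 -> fault, evict 63, frames {99,17}
Page faults: 5.

5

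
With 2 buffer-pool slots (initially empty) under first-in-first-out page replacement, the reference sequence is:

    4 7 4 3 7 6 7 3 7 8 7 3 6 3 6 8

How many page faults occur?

4 -> miss, frames (4)
7 -> miss, frames (4 7)
4 -> hit
3 -> miss, evict 4, frames (7 3)
7 -> hit
6 -> miss, evict 7, frames (3 6)
7 -> miss, evict 3, frames (6 7)
3 -> miss, evict 6, frames (7 3)
7 -> hit
8 -> miss, evict 7, frames (3 8)
7 -> miss, evict 3, frames (8 7)
3 -> miss, evict 8, frames (7 3)
6 -> miss, evict 7, frames (3 6)
3 -> hit
6 -> hit
8 -> miss, evict 3, frames (6 8)
Page faults: 11.

11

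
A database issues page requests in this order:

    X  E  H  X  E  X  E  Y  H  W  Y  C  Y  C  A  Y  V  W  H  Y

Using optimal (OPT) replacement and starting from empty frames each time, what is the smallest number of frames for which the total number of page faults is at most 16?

f=1: 20 faults
f=2: 12 faults
f=3: 9 faults
f=4: 8 faults
f=5: 8 faults
f=6: 8 faults
f=7: 8 faults
f=8: 8 faults
Smallest f with faults ≤ 16 is 2.

2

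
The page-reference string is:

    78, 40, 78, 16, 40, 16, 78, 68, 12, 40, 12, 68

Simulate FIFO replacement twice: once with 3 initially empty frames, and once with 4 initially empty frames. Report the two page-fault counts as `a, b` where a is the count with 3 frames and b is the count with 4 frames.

6, 5

3 frames: F F . F . . . F F F . . → 6 faults.
4 frames: F F . F . . . F F . . . → 5 faults.
5 < 6: adding a frame reduced faults, as is typical.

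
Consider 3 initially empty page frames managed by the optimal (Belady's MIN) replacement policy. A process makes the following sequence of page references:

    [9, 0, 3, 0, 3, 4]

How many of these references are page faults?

9 → fault, frames [9]
0 → fault, frames [9, 0]
3 → fault, frames [9, 0, 3]
0 → hit
3 → hit
4 → fault, evict 3, frames [9, 0, 4]
Page faults: 4.

4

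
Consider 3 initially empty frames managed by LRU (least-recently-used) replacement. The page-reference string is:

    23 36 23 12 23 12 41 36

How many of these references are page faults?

23: miss, frames [23]
36: miss, frames [23, 36]
23: hit
12: miss, frames [36, 23, 12]
23: hit
12: hit
41: miss, evict 36, frames [23, 12, 41]
36: miss, evict 23, frames [12, 41, 36]
Page faults: 5.

5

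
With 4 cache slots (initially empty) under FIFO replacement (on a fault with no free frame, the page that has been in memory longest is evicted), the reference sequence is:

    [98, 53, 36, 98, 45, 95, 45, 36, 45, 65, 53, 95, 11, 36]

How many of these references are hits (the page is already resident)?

5

98: miss, frames {98}
53: miss, frames {98,53}
36: miss, frames {98,53,36}
98: hit
45: miss, frames {98,53,36,45}
95: miss, evict 98, frames {53,36,45,95}
45: hit
36: hit
45: hit
65: miss, evict 53, frames {36,45,95,65}
53: miss, evict 36, frames {45,95,65,53}
95: hit
11: miss, evict 45, frames {95,65,53,11}
36: miss, evict 95, frames {65,53,11,36}
Hits: 5.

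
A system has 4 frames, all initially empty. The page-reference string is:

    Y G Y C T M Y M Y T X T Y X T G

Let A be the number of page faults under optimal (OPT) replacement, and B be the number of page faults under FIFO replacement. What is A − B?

-2

Under OPT: F F . F F F . . . . F . . . . . → 6 faults.
Under FIFO: F F . F F F F . . . F . . . . F → 8 faults.
A − B = 6 − 8 = -2.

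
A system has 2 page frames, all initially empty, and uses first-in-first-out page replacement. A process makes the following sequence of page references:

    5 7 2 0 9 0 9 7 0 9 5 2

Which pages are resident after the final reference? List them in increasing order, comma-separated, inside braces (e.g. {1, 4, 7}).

5 → fault, frames {5}
7 → fault, frames {5,7}
2 → fault, evict 5, frames {7,2}
0 → fault, evict 7, frames {2,0}
9 → fault, evict 2, frames {0,9}
0 → hit
9 → hit
7 → fault, evict 0, frames {9,7}
0 → fault, evict 9, frames {7,0}
9 → fault, evict 7, frames {0,9}
5 → fault, evict 0, frames {9,5}
2 → fault, evict 9, frames {5,2}

{2, 5}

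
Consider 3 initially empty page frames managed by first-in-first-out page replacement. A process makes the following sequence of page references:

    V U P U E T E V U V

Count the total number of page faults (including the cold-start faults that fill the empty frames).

V → fault, frames {V}
U → fault, frames {V,U}
P → fault, frames {V,U,P}
U → hit
E → fault, evict V, frames {U,P,E}
T → fault, evict U, frames {P,E,T}
E → hit
V → fault, evict P, frames {E,T,V}
U → fault, evict E, frames {T,V,U}
V → hit
Page faults: 7.

7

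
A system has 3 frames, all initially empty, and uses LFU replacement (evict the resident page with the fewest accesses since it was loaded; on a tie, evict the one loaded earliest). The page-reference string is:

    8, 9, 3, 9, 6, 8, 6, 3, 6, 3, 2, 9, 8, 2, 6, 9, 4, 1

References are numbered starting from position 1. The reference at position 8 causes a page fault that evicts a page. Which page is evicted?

pos 1: 8 → fault, frames [8]
pos 2: 9 → fault, frames [8, 9]
pos 3: 3 → fault, frames [8, 9, 3]
pos 4: 9 → hit
pos 5: 6 → fault, evict 8, frames [9, 3, 6]
pos 6: 8 → fault, evict 3, frames [9, 6, 8]
pos 7: 6 → hit
pos 8: 3 → fault, evict 8, frames [9, 6, 3]
At position 8, page 8 is evicted.

8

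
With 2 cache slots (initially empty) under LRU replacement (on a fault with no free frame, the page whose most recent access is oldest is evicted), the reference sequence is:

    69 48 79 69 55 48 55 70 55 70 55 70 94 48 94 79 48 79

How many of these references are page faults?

69 -> fault, frames {69}
48 -> fault, frames {69,48}
79 -> fault, evict 69, frames {48,79}
69 -> fault, evict 48, frames {79,69}
55 -> fault, evict 79, frames {69,55}
48 -> fault, evict 69, frames {55,48}
55 -> hit
70 -> fault, evict 48, frames {55,70}
55 -> hit
70 -> hit
55 -> hit
70 -> hit
94 -> fault, evict 55, frames {70,94}
48 -> fault, evict 70, frames {94,48}
94 -> hit
79 -> fault, evict 48, frames {94,79}
48 -> fault, evict 94, frames {79,48}
79 -> hit
Page faults: 11.

11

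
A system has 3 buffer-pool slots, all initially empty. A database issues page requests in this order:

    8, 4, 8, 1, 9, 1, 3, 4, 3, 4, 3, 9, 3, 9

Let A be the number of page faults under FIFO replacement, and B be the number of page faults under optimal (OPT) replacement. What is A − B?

1

Under FIFO: F F . F F . F F . . . . . . → 6 faults.
Under OPT: F F . F F . F . . . . . . . → 5 faults.
A − B = 6 − 5 = 1.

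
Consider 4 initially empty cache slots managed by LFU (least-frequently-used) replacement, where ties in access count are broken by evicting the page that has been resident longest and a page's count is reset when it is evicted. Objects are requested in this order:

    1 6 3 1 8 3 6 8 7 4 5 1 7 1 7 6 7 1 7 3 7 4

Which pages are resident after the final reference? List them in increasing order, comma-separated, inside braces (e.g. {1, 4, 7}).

{4, 6, 7, 8}

1 -> miss, frames {1}
6 -> miss, frames {1,6}
3 -> miss, frames {1,6,3}
1 -> hit
8 -> miss, frames {1,6,3,8}
3 -> hit
6 -> hit
8 -> hit
7 -> miss, evict 1, frames {6,3,8,7}
4 -> miss, evict 7, frames {6,3,8,4}
5 -> miss, evict 4, frames {6,3,8,5}
1 -> miss, evict 5, frames {6,3,8,1}
7 -> miss, evict 1, frames {6,3,8,7}
1 -> miss, evict 7, frames {6,3,8,1}
7 -> miss, evict 1, frames {6,3,8,7}
6 -> hit
7 -> hit
1 -> miss, evict 3, frames {6,8,7,1}
7 -> hit
3 -> miss, evict 1, frames {6,8,7,3}
7 -> hit
4 -> miss, evict 3, frames {6,8,7,4}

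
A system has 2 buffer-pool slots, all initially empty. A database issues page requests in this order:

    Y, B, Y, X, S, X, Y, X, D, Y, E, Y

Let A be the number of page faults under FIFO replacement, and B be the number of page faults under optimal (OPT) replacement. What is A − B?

2

Under FIFO: F F . F F . F F F F F . → 9 faults.
Under OPT: F F . F F . F . F . F . → 7 faults.
A − B = 9 − 7 = 2.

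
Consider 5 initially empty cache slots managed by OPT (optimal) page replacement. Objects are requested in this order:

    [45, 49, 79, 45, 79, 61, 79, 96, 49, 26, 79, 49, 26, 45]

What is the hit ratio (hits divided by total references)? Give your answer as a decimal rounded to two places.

45: miss, frames (45)
49: miss, frames (45 49)
79: miss, frames (45 49 79)
45: hit
79: hit
61: miss, frames (45 49 79 61)
79: hit
96: miss, frames (45 49 79 61 96)
49: hit
26: miss, evict 96, frames (45 49 79 61 26)
79: hit
49: hit
26: hit
45: hit
Hits: 8 of 14 references → 8/14 = 0.5714.

0.57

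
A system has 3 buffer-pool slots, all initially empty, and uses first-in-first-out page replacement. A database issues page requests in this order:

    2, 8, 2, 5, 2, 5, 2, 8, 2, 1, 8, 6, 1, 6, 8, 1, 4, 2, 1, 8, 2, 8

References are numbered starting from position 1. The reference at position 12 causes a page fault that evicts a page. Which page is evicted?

pos 1: 2 → miss, frames {2}
pos 2: 8 → miss, frames {2,8}
pos 3: 2 → hit
pos 4: 5 → miss, frames {2,8,5}
pos 5: 2 → hit
pos 6: 5 → hit
pos 7: 2 → hit
pos 8: 8 → hit
pos 9: 2 → hit
pos 10: 1 → miss, evict 2, frames {8,5,1}
pos 11: 8 → hit
pos 12: 6 → miss, evict 8, frames {5,1,6}
At position 12, page 8 is evicted.

8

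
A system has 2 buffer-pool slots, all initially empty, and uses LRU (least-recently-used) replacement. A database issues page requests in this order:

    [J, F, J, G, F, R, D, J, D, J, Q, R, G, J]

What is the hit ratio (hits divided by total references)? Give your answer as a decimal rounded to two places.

J -> fault, frames (J)
F -> fault, frames (J F)
J -> hit
G -> fault, evict F, frames (J G)
F -> fault, evict J, frames (G F)
R -> fault, evict G, frames (F R)
D -> fault, evict F, frames (R D)
J -> fault, evict R, frames (D J)
D -> hit
J -> hit
Q -> fault, evict D, frames (J Q)
R -> fault, evict J, frames (Q R)
G -> fault, evict Q, frames (R G)
J -> fault, evict R, frames (G J)
Hits: 3 of 14 references → 3/14 = 0.2143.

0.21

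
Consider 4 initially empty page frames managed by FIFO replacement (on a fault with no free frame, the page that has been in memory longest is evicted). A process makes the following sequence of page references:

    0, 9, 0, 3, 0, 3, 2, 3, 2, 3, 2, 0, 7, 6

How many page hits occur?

0 -> fault, frames {0}
9 -> fault, frames {0,9}
0 -> hit
3 -> fault, frames {0,9,3}
0 -> hit
3 -> hit
2 -> fault, frames {0,9,3,2}
3 -> hit
2 -> hit
3 -> hit
2 -> hit
0 -> hit
7 -> fault, evict 0, frames {9,3,2,7}
6 -> fault, evict 9, frames {3,2,7,6}
Hits: 8.

8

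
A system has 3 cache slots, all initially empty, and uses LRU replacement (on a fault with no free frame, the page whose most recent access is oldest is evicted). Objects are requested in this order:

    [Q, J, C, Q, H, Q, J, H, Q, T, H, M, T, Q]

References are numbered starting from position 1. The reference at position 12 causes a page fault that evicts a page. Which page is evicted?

Q

pos 1: Q -> fault, frames {Q}
pos 2: J -> fault, frames {Q,J}
pos 3: C -> fault, frames {Q,J,C}
pos 4: Q -> hit
pos 5: H -> fault, evict J, frames {C,Q,H}
pos 6: Q -> hit
pos 7: J -> fault, evict C, frames {H,Q,J}
pos 8: H -> hit
pos 9: Q -> hit
pos 10: T -> fault, evict J, frames {H,Q,T}
pos 11: H -> hit
pos 12: M -> fault, evict Q, frames {T,H,M}
At position 12, page Q is evicted.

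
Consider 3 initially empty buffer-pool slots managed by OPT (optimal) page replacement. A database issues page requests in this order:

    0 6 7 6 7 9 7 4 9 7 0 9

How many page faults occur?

0: fault, frames (0)
6: fault, frames (0 6)
7: fault, frames (0 6 7)
6: hit
7: hit
9: fault, evict 6, frames (0 7 9)
7: hit
4: fault, evict 0, frames (7 9 4)
9: hit
7: hit
0: fault, evict 4, frames (7 9 0)
9: hit
Page faults: 6.

6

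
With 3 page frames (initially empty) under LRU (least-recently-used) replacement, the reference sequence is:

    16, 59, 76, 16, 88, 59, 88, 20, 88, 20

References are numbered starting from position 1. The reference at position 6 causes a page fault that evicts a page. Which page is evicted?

76

pos 1: 16 → miss, frames {16}
pos 2: 59 → miss, frames {16,59}
pos 3: 76 → miss, frames {16,59,76}
pos 4: 16 → hit
pos 5: 88 → miss, evict 59, frames {76,16,88}
pos 6: 59 → miss, evict 76, frames {16,88,59}
At position 6, page 76 is evicted.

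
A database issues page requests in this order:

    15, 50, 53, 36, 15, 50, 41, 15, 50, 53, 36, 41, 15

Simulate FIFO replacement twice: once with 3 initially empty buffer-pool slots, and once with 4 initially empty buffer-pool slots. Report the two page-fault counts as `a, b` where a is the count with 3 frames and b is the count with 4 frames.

10, 11

3 frames: F F F F F F F . . F F . F → 10 faults.
4 frames: F F F F . . F F F F F F F → 11 faults.
11 > 10: adding a frame increased faults — Belady's anomaly.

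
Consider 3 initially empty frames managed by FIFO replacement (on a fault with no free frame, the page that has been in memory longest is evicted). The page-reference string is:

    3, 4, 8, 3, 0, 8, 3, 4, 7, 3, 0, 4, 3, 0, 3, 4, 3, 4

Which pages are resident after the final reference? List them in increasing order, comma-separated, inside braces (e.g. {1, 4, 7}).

3 → miss, frames (3)
4 → miss, frames (3 4)
8 → miss, frames (3 4 8)
3 → hit
0 → miss, evict 3, frames (4 8 0)
8 → hit
3 → miss, evict 4, frames (8 0 3)
4 → miss, evict 8, frames (0 3 4)
7 → miss, evict 0, frames (3 4 7)
3 → hit
0 → miss, evict 3, frames (4 7 0)
4 → hit
3 → miss, evict 4, frames (7 0 3)
0 → hit
3 → hit
4 → miss, evict 7, frames (0 3 4)
3 → hit
4 → hit

{0, 3, 4}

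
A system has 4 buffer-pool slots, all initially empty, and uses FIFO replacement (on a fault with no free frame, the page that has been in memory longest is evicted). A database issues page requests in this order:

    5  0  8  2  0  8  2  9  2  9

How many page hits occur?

5: miss, frames [5]
0: miss, frames [5, 0]
8: miss, frames [5, 0, 8]
2: miss, frames [5, 0, 8, 2]
0: hit
8: hit
2: hit
9: miss, evict 5, frames [0, 8, 2, 9]
2: hit
9: hit
Hits: 5.

5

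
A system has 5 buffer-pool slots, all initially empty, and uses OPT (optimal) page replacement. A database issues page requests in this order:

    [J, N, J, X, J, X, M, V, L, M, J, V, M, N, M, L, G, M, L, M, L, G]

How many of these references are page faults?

J: miss, frames {J}
N: miss, frames {J,N}
J: hit
X: miss, frames {J,N,X}
J: hit
X: hit
M: miss, frames {J,N,X,M}
V: miss, frames {J,N,X,M,V}
L: miss, evict X, frames {J,N,M,V,L}
M: hit
J: hit
V: hit
M: hit
N: hit
M: hit
L: hit
G: miss, evict V, frames {J,N,M,L,G}
M: hit
L: hit
M: hit
L: hit
G: hit
Page faults: 7.

7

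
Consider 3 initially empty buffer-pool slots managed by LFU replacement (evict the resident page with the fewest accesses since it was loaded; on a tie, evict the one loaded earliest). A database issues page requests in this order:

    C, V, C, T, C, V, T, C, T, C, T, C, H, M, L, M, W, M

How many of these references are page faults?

C: fault, frames [C]
V: fault, frames [C, V]
C: hit
T: fault, frames [C, V, T]
C: hit
V: hit
T: hit
C: hit
T: hit
C: hit
T: hit
C: hit
H: fault, evict V, frames [C, T, H]
M: fault, evict H, frames [C, T, M]
L: fault, evict M, frames [C, T, L]
M: fault, evict L, frames [C, T, M]
W: fault, evict M, frames [C, T, W]
M: fault, evict W, frames [C, T, M]
Page faults: 9.

9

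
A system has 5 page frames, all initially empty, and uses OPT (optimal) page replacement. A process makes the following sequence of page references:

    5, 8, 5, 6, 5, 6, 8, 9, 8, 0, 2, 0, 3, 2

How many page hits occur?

7

5: miss, frames {5}
8: miss, frames {5,8}
5: hit
6: miss, frames {5,8,6}
5: hit
6: hit
8: hit
9: miss, frames {5,8,6,9}
8: hit
0: miss, frames {5,8,6,9,0}
2: miss, evict 9, frames {5,8,6,0,2}
0: hit
3: miss, evict 0, frames {5,8,6,2,3}
2: hit
Hits: 7.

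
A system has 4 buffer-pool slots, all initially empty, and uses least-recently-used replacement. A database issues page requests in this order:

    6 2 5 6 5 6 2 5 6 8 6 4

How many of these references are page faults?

6 -> miss, frames [6]
2 -> miss, frames [6, 2]
5 -> miss, frames [6, 2, 5]
6 -> hit
5 -> hit
6 -> hit
2 -> hit
5 -> hit
6 -> hit
8 -> miss, frames [2, 5, 6, 8]
6 -> hit
4 -> miss, evict 2, frames [5, 8, 6, 4]
Page faults: 5.

5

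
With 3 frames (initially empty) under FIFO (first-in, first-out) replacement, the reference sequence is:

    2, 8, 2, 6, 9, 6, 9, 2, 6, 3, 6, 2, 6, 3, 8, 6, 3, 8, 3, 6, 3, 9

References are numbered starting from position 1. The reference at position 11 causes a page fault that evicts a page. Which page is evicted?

pos 1: 2 -> fault, frames (2)
pos 2: 8 -> fault, frames (2 8)
pos 3: 2 -> hit
pos 4: 6 -> fault, frames (2 8 6)
pos 5: 9 -> fault, evict 2, frames (8 6 9)
pos 6: 6 -> hit
pos 7: 9 -> hit
pos 8: 2 -> fault, evict 8, frames (6 9 2)
pos 9: 6 -> hit
pos 10: 3 -> fault, evict 6, frames (9 2 3)
pos 11: 6 -> fault, evict 9, frames (2 3 6)
At position 11, page 9 is evicted.

9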